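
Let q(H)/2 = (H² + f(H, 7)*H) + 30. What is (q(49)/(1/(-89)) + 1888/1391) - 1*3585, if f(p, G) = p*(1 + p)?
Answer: -30331035485/1391 ≈ -2.1805e+7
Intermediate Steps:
q(H) = 60 + 2*H² + 2*H²*(1 + H) (q(H) = 2*((H² + (H*(1 + H))*H) + 30) = 2*((H² + H²*(1 + H)) + 30) = 2*(30 + H² + H²*(1 + H)) = 60 + 2*H² + 2*H²*(1 + H))
(q(49)/(1/(-89)) + 1888/1391) - 1*3585 = ((60 + 2*49³ + 4*49²)/(1/(-89)) + 1888/1391) - 1*3585 = ((60 + 2*117649 + 4*2401)/(-1/89) + 1888*(1/1391)) - 3585 = ((60 + 235298 + 9604)*(-89) + 1888/1391) - 3585 = (244962*(-89) + 1888/1391) - 3585 = (-21801618 + 1888/1391) - 3585 = -30326048750/1391 - 3585 = -30331035485/1391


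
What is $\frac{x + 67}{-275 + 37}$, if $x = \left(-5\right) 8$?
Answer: $- \frac{27}{238} \approx -0.11345$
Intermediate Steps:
$x = -40$
$\frac{x + 67}{-275 + 37} = \frac{-40 + 67}{-275 + 37} = \frac{27}{-238} = 27 \left(- \frac{1}{238}\right) = - \frac{27}{238}$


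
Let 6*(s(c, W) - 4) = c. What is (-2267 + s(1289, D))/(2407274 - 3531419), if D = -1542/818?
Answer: 12289/6744870 ≈ 0.0018220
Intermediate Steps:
D = -771/409 (D = -1542*1/818 = -771/409 ≈ -1.8851)
s(c, W) = 4 + c/6
(-2267 + s(1289, D))/(2407274 - 3531419) = (-2267 + (4 + (⅙)*1289))/(2407274 - 3531419) = (-2267 + (4 + 1289/6))/(-1124145) = (-2267 + 1313/6)*(-1/1124145) = -12289/6*(-1/1124145) = 12289/6744870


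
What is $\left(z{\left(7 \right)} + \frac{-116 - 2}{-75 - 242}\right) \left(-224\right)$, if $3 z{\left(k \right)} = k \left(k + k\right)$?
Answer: $- \frac{7038080}{951} \approx -7400.7$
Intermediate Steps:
$z{\left(k \right)} = \frac{2 k^{2}}{3}$ ($z{\left(k \right)} = \frac{k \left(k + k\right)}{3} = \frac{k 2 k}{3} = \frac{2 k^{2}}{3}$)
$\left(z{\left(7 \right)} + \frac{-116 - 2}{-75 - 242}\right) \left(-224\right) = \left(\frac{2 \cdot 7^{2}}{3} + \frac{-116 - 2}{-75 - 242}\right) \left(-224\right) = \left(\frac{2}{3} \cdot 49 - \frac{118}{-317}\right) \left(-224\right) = \left(\frac{98}{3} - - \frac{118}{317}\right) \left(-224\right) = \left(\frac{98}{3} + \frac{118}{317}\right) \left(-224\right) = \frac{31420}{951} \left(-224\right) = - \frac{7038080}{951}$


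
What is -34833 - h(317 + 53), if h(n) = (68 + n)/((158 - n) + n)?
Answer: -2752026/79 ≈ -34836.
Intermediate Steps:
h(n) = 34/79 + n/158 (h(n) = (68 + n)/158 = (68 + n)*(1/158) = 34/79 + n/158)
-34833 - h(317 + 53) = -34833 - (34/79 + (317 + 53)/158) = -34833 - (34/79 + (1/158)*370) = -34833 - (34/79 + 185/79) = -34833 - 1*219/79 = -34833 - 219/79 = -2752026/79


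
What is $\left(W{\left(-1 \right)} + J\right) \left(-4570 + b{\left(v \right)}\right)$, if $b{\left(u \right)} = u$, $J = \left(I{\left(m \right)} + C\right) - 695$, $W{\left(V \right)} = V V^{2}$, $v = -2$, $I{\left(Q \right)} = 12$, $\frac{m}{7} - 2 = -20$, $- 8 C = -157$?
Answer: $\frac{6075045}{2} \approx 3.0375 \cdot 10^{6}$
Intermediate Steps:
$C = \frac{157}{8}$ ($C = \left(- \frac{1}{8}\right) \left(-157\right) = \frac{157}{8} \approx 19.625$)
$m = -126$ ($m = 14 + 7 \left(-20\right) = 14 - 140 = -126$)
$W{\left(V \right)} = V^{3}$
$J = - \frac{5307}{8}$ ($J = \left(12 + \frac{157}{8}\right) - 695 = \frac{253}{8} - 695 = - \frac{5307}{8} \approx -663.38$)
$\left(W{\left(-1 \right)} + J\right) \left(-4570 + b{\left(v \right)}\right) = \left(\left(-1\right)^{3} - \frac{5307}{8}\right) \left(-4570 - 2\right) = \left(-1 - \frac{5307}{8}\right) \left(-4572\right) = \left(- \frac{5315}{8}\right) \left(-4572\right) = \frac{6075045}{2}$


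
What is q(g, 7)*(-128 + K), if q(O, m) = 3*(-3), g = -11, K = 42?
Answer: 774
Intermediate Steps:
q(O, m) = -9
q(g, 7)*(-128 + K) = -9*(-128 + 42) = -9*(-86) = 774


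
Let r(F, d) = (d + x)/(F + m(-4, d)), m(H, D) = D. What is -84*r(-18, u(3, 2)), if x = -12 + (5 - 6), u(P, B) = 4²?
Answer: 126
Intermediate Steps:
u(P, B) = 16
x = -13 (x = -12 - 1 = -13)
r(F, d) = (-13 + d)/(F + d) (r(F, d) = (d - 13)/(F + d) = (-13 + d)/(F + d))
-84*r(-18, u(3, 2)) = -84*(-13 + 16)/(-18 + 16) = -84*3/(-2) = -(-42)*3 = -84*(-3/2) = 126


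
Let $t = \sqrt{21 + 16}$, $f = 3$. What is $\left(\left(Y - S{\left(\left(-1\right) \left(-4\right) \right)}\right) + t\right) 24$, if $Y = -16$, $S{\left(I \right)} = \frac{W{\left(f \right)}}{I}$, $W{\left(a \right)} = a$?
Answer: $-402 + 24 \sqrt{37} \approx -256.01$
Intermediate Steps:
$S{\left(I \right)} = \frac{3}{I}$
$t = \sqrt{37} \approx 6.0828$
$\left(\left(Y - S{\left(\left(-1\right) \left(-4\right) \right)}\right) + t\right) 24 = \left(\left(-16 - \frac{3}{\left(-1\right) \left(-4\right)}\right) + \sqrt{37}\right) 24 = \left(\left(-16 - \frac{3}{4}\right) + \sqrt{37}\right) 24 = \left(- \frac{67}{4} + \sqrt{37}\right) 24 = -402 + 24 \sqrt{37}$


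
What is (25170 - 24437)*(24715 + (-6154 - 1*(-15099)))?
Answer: 24672780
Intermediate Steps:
(25170 - 24437)*(24715 + (-6154 - 1*(-15099))) = 733*(24715 + (-6154 + 15099)) = 733*(24715 + 8945) = 733*33660 = 24672780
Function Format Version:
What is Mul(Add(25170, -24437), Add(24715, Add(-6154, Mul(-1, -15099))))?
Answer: 24672780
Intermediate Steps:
Mul(Add(25170, -24437), Add(24715, Add(-6154, Mul(-1, -15099)))) = Mul(733, Add(24715, Add(-6154, 15099))) = Mul(733, Add(24715, 8945)) = Mul(733, 33660) = 24672780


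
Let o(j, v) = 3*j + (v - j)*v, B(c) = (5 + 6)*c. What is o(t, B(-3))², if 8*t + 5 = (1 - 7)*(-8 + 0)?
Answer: 6579225/4 ≈ 1.6448e+6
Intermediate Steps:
B(c) = 11*c
t = 43/8 (t = -5/8 + ((1 - 7)*(-8 + 0))/8 = -5/8 + (-6*(-8))/8 = -5/8 + (⅛)*48 = -5/8 + 6 = 43/8 ≈ 5.3750)
o(j, v) = 3*j + v*(v - j)
o(t, B(-3))² = ((11*(-3))² + 3*(43/8) - 1*43/8*11*(-3))² = ((-33)² + 129/8 - 1*43/8*(-33))² = (1089 + 129/8 + 1419/8)² = (2565/2)² = 6579225/4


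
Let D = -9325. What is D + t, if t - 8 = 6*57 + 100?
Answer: -8875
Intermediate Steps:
t = 450 (t = 8 + (6*57 + 100) = 8 + (342 + 100) = 8 + 442 = 450)
D + t = -9325 + 450 = -8875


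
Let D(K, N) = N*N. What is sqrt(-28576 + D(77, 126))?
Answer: 10*I*sqrt(127) ≈ 112.69*I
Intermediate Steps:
D(K, N) = N**2
sqrt(-28576 + D(77, 126)) = sqrt(-28576 + 126**2) = sqrt(-28576 + 15876) = sqrt(-12700) = 10*I*sqrt(127)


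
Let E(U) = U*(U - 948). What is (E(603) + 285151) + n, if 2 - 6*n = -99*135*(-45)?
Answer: -138727/6 ≈ -23121.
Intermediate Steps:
E(U) = U*(-948 + U)
n = -601423/6 (n = ⅓ - (-99*135)*(-45)/6 = ⅓ - (-4455)*(-45)/2 = ⅓ - ⅙*601425 = ⅓ - 200475/2 = -601423/6 ≈ -1.0024e+5)
(E(603) + 285151) + n = (603*(-948 + 603) + 285151) - 601423/6 = (603*(-345) + 285151) - 601423/6 = (-208035 + 285151) - 601423/6 = 77116 - 601423/6 = -138727/6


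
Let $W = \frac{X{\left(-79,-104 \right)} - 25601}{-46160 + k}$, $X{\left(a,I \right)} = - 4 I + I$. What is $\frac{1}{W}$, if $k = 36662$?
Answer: $\frac{9498}{25289} \approx 0.37558$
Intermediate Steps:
$X{\left(a,I \right)} = - 3 I$
$W = \frac{25289}{9498}$ ($W = \frac{\left(-3\right) \left(-104\right) - 25601}{-46160 + 36662} = \frac{312 - 25601}{-9498} = \left(-25289\right) \left(- \frac{1}{9498}\right) = \frac{25289}{9498} \approx 2.6626$)
$\frac{1}{W} = \frac{1}{\frac{25289}{9498}} = \frac{9498}{25289}$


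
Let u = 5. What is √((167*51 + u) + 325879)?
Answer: √334401 ≈ 578.27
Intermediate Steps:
√((167*51 + u) + 325879) = √((167*51 + 5) + 325879) = √((8517 + 5) + 325879) = √(8522 + 325879) = √334401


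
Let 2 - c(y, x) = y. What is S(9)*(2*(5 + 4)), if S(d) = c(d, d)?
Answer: -126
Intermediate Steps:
c(y, x) = 2 - y
S(d) = 2 - d
S(9)*(2*(5 + 4)) = (2 - 1*9)*(2*(5 + 4)) = (2 - 9)*(2*9) = -7*18 = -126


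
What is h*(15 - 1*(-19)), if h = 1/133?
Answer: 34/133 ≈ 0.25564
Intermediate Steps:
h = 1/133 ≈ 0.0075188
h*(15 - 1*(-19)) = (15 - 1*(-19))/133 = (15 + 19)/133 = (1/133)*34 = 34/133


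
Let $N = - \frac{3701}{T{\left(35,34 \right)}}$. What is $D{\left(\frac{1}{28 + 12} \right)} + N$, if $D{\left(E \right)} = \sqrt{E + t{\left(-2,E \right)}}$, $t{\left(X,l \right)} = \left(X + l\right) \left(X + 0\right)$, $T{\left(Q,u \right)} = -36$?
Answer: $\frac{3701}{36} + \frac{\sqrt{1590}}{20} \approx 104.8$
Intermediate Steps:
$t{\left(X,l \right)} = X \left(X + l\right)$ ($t{\left(X,l \right)} = \left(X + l\right) X = X \left(X + l\right)$)
$D{\left(E \right)} = \sqrt{4 - E}$ ($D{\left(E \right)} = \sqrt{E - 2 \left(-2 + E\right)} = \sqrt{E - \left(-4 + 2 E\right)} = \sqrt{4 - E}$)
$N = \frac{3701}{36}$ ($N = - \frac{3701}{-36} = \left(-3701\right) \left(- \frac{1}{36}\right) = \frac{3701}{36} \approx 102.81$)
$D{\left(\frac{1}{28 + 12} \right)} + N = \sqrt{4 - \frac{1}{28 + 12}} + \frac{3701}{36} = \sqrt{4 - \frac{1}{40}} + \frac{3701}{36} = \sqrt{\frac{159}{40}} + \frac{3701}{36} = \frac{\sqrt{1590}}{20} + \frac{3701}{36} = \frac{3701}{36} + \frac{\sqrt{1590}}{20}$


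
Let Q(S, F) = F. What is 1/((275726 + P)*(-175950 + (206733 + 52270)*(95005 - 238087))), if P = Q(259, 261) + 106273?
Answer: -1/14166113400102960 ≈ -7.0591e-17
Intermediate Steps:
P = 106534 (P = 261 + 106273 = 106534)
1/((275726 + P)*(-175950 + (206733 + 52270)*(95005 - 238087))) = 1/((275726 + 106534)*(-175950 + (206733 + 52270)*(95005 - 238087))) = 1/(382260*(-175950 + 259003*(-143082))) = 1/(382260*(-175950 - 37058667246)) = 1/(382260*(-37058843196)) = 1/(-14166113400102960) = -1/14166113400102960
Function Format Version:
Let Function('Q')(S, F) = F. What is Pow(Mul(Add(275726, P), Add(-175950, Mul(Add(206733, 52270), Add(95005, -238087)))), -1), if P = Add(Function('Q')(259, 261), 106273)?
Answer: Rational(-1, 14166113400102960) ≈ -7.0591e-17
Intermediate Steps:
P = 106534 (P = Add(261, 106273) = 106534)
Pow(Mul(Add(275726, P), Add(-175950, Mul(Add(206733, 52270), Add(95005, -238087)))), -1) = Pow(Mul(Add(275726, 106534), Add(-175950, Mul(Add(206733, 52270), Add(95005, -238087)))), -1) = Pow(Mul(382260, Add(-175950, Mul(259003, -143082))), -1) = Pow(Mul(382260, Add(-175950, -37058667246)), -1) = Pow(Mul(382260, -37058843196), -1) = Pow(-14166113400102960, -1) = Rational(-1, 14166113400102960)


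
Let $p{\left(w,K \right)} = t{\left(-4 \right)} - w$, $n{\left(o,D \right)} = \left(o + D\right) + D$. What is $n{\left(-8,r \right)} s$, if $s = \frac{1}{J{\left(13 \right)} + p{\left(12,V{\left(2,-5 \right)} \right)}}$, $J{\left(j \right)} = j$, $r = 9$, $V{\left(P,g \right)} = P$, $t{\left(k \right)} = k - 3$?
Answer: $- \frac{5}{3} \approx -1.6667$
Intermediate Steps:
$t{\left(k \right)} = -3 + k$
$n{\left(o,D \right)} = o + 2 D$ ($n{\left(o,D \right)} = \left(D + o\right) + D = o + 2 D$)
$p{\left(w,K \right)} = -7 - w$ ($p{\left(w,K \right)} = \left(-3 - 4\right) - w = -7 - w$)
$s = - \frac{1}{6}$ ($s = \frac{1}{13 - 19} = \frac{1}{-6} = - \frac{1}{6} \approx -0.16667$)
$n{\left(-8,r \right)} s = \left(-8 + 2 \cdot 9\right) \left(- \frac{1}{6}\right) = \left(-8 + 18\right) \left(- \frac{1}{6}\right) = 10 \left(- \frac{1}{6}\right) = - \frac{5}{3}$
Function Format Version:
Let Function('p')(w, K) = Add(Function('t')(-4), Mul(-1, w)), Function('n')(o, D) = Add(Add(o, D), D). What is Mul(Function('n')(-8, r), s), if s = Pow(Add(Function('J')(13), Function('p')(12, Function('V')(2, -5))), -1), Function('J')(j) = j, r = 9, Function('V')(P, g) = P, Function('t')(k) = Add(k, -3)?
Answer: Rational(-5, 3) ≈ -1.6667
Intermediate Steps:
Function('t')(k) = Add(-3, k)
Function('n')(o, D) = Add(o, Mul(2, D)) (Function('n')(o, D) = Add(Add(D, o), D) = Add(o, Mul(2, D)))
Function('p')(w, K) = Add(-7, Mul(-1, w)) (Function('p')(w, K) = Add(Add(-3, -4), Mul(-1, w)) = Add(-7, Mul(-1, w)))
s = Rational(-1, 6) (s = Pow(Add(13, Add(-7, Mul(-1, 12))), -1) = Pow(Add(13, Add(-7, -12)), -1) = Pow(Add(13, -19), -1) = Pow(-6, -1) = Rational(-1, 6) ≈ -0.16667)
Mul(Function('n')(-8, r), s) = Mul(Add(-8, Mul(2, 9)), Rational(-1, 6)) = Mul(Add(-8, 18), Rational(-1, 6)) = Mul(10, Rational(-1, 6)) = Rational(-5, 3)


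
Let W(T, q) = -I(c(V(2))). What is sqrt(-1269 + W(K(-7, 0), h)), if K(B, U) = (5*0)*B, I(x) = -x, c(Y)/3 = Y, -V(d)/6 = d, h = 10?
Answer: 3*I*sqrt(145) ≈ 36.125*I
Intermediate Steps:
V(d) = -6*d
c(Y) = 3*Y
K(B, U) = 0 (K(B, U) = 0*B = 0)
W(T, q) = -36 (W(T, q) = -(-1)*3*(-6*2) = -(-1)*3*(-12) = -(-1)*(-36) = -1*36 = -36)
sqrt(-1269 + W(K(-7, 0), h)) = sqrt(-1269 - 36) = sqrt(-1305) = 3*I*sqrt(145)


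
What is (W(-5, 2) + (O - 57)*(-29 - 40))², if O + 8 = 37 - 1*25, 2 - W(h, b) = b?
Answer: 13373649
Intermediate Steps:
W(h, b) = 2 - b
O = 4 (O = -8 + (37 - 1*25) = -8 + (37 - 25) = -8 + 12 = 4)
(W(-5, 2) + (O - 57)*(-29 - 40))² = ((2 - 1*2) + (4 - 57)*(-29 - 40))² = ((2 - 2) - 53*(-69))² = (0 + 3657)² = 3657² = 13373649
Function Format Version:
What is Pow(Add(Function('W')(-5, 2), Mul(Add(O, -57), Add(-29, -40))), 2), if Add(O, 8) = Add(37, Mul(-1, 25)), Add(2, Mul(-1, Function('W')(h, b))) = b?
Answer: 13373649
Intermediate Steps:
Function('W')(h, b) = Add(2, Mul(-1, b))
O = 4 (O = Add(-8, Add(37, Mul(-1, 25))) = Add(-8, Add(37, -25)) = Add(-8, 12) = 4)
Pow(Add(Function('W')(-5, 2), Mul(Add(O, -57), Add(-29, -40))), 2) = Pow(Add(Add(2, Mul(-1, 2)), Mul(Add(4, -57), Add(-29, -40))), 2) = Pow(Add(Add(2, -2), Mul(-53, -69)), 2) = Pow(Add(0, 3657), 2) = Pow(3657, 2) = 13373649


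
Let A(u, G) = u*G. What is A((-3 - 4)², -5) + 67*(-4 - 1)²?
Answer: 1430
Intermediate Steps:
A(u, G) = G*u
A((-3 - 4)², -5) + 67*(-4 - 1)² = -5*(-3 - 4)² + 67*(-4 - 1)² = -5*(-7)² + 67*(-5)² = -5*49 + 67*25 = -245 + 1675 = 1430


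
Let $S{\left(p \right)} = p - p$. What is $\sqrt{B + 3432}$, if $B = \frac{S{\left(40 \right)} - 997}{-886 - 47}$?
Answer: $\frac{\sqrt{2988448449}}{933} \approx 58.592$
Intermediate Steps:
$S{\left(p \right)} = 0$
$B = \frac{997}{933}$ ($B = \frac{0 - 997}{-886 - 47} = - \frac{997}{-933} = \left(-997\right) \left(- \frac{1}{933}\right) = \frac{997}{933} \approx 1.0686$)
$\sqrt{B + 3432} = \sqrt{\frac{997}{933} + 3432} = \sqrt{\frac{3203053}{933}} = \frac{\sqrt{2988448449}}{933}$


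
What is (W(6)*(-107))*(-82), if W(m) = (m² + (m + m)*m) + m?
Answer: 1000236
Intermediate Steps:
W(m) = m + 3*m² (W(m) = (m² + (2*m)*m) + m = (m² + 2*m²) + m = 3*m² + m = m + 3*m²)
(W(6)*(-107))*(-82) = ((6*(1 + 3*6))*(-107))*(-82) = ((6*(1 + 18))*(-107))*(-82) = ((6*19)*(-107))*(-82) = (114*(-107))*(-82) = -12198*(-82) = 1000236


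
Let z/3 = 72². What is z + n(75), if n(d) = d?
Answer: 15627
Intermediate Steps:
z = 15552 (z = 3*72² = 3*5184 = 15552)
z + n(75) = 15552 + 75 = 15627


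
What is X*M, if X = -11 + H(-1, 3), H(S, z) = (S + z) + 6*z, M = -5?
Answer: -45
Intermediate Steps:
H(S, z) = S + 7*z
X = 9 (X = -11 + (-1 + 7*3) = -11 + (-1 + 21) = -11 + 20 = 9)
X*M = 9*(-5) = -45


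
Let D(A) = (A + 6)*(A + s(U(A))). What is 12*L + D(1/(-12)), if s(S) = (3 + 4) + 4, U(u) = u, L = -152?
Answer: -253355/144 ≈ -1759.4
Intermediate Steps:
s(S) = 11 (s(S) = 7 + 4 = 11)
D(A) = (6 + A)*(11 + A) (D(A) = (A + 6)*(A + 11) = (6 + A)*(11 + A))
12*L + D(1/(-12)) = 12*(-152) + (66 + (1/(-12))**2 + 17/(-12)) = -1824 + (66 + (-1/12)**2 + 17*(-1/12)) = -1824 + (66 + 1/144 - 17/12) = -1824 + 9301/144 = -253355/144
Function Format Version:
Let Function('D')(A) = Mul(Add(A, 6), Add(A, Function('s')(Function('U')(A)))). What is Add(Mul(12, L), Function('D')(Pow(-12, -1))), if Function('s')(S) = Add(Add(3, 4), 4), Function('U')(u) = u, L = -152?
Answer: Rational(-253355, 144) ≈ -1759.4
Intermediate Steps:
Function('s')(S) = 11 (Function('s')(S) = Add(7, 4) = 11)
Function('D')(A) = Mul(Add(6, A), Add(11, A)) (Function('D')(A) = Mul(Add(A, 6), Add(A, 11)) = Mul(Add(6, A), Add(11, A)))
Add(Mul(12, L), Function('D')(Pow(-12, -1))) = Add(Mul(12, -152), Add(66, Pow(Pow(-12, -1), 2), Mul(17, Pow(-12, -1)))) = Add(-1824, Add(66, Pow(Rational(-1, 12), 2), Mul(17, Rational(-1, 12)))) = Add(-1824, Add(66, Rational(1, 144), Rational(-17, 12))) = Add(-1824, Rational(9301, 144)) = Rational(-253355, 144)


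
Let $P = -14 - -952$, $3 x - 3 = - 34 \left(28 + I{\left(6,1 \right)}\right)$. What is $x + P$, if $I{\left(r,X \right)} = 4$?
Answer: $\frac{1729}{3} \approx 576.33$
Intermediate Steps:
$x = - \frac{1085}{3}$ ($x = 1 + \frac{\left(-34\right) \left(28 + 4\right)}{3} = 1 + \frac{\left(-34\right) 32}{3} = 1 + \frac{1}{3} \left(-1088\right) = 1 - \frac{1088}{3} = - \frac{1085}{3} \approx -361.67$)
$P = 938$ ($P = -14 + 952 = 938$)
$x + P = - \frac{1085}{3} + 938 = \frac{1729}{3}$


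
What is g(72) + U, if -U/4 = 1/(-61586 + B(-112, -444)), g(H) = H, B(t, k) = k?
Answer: 2233082/31015 ≈ 72.000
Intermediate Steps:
U = 2/31015 (U = -4/(-61586 - 444) = -4/(-62030) = -4*(-1/62030) = 2/31015 ≈ 6.4485e-5)
g(72) + U = 72 + 2/31015 = 2233082/31015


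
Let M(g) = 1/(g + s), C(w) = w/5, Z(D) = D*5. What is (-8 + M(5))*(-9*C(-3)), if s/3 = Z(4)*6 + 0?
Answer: -78813/1825 ≈ -43.185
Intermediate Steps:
Z(D) = 5*D
s = 360 (s = 3*((5*4)*6 + 0) = 3*(20*6 + 0) = 3*(120 + 0) = 3*120 = 360)
C(w) = w/5 (C(w) = w*(⅕) = w/5)
M(g) = 1/(360 + g) (M(g) = 1/(g + 360) = 1/(360 + g))
(-8 + M(5))*(-9*C(-3)) = (-8 + 1/(360 + 5))*(-9*(-3)/5) = (-8 + 1/365)*(-9*(-⅗)) = (-8 + 1/365)*(27/5) = -2919/365*27/5 = -78813/1825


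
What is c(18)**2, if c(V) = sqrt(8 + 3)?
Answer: 11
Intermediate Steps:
c(V) = sqrt(11)
c(18)**2 = (sqrt(11))**2 = 11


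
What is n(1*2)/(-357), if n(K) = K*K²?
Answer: -8/357 ≈ -0.022409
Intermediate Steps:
n(K) = K³
n(1*2)/(-357) = (1*2)³/(-357) = 2³*(-1/357) = 8*(-1/357) = -8/357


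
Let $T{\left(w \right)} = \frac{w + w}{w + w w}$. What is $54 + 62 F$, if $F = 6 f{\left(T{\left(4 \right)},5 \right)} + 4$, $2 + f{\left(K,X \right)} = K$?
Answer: $- \frac{1466}{5} \approx -293.2$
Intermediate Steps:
$T{\left(w \right)} = \frac{2 w}{w + w^{2}}$
$f{\left(K,X \right)} = -2 + K$
$F = - \frac{28}{5}$ ($F = 6 \left(-2 + \frac{2}{1 + 4}\right) + 4 = 6 \left(-2 + \frac{2}{5}\right) + 4 = 6 \left(- \frac{8}{5}\right) + 4 = - \frac{48}{5} + 4 = - \frac{28}{5} \approx -5.6$)
$54 + 62 F = 54 + 62 \left(- \frac{28}{5}\right) = 54 - \frac{1736}{5} = - \frac{1466}{5}$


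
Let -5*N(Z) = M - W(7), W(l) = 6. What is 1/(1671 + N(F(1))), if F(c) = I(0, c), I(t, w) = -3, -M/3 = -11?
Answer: 5/8328 ≈ 0.00060038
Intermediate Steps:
M = 33 (M = -3*(-11) = 33)
F(c) = -3
N(Z) = -27/5 (N(Z) = -(33 - 1*6)/5 = -(33 - 6)/5 = -⅕*27 = -27/5)
1/(1671 + N(F(1))) = 1/(1671 - 27/5) = 1/(8328/5) = 5/8328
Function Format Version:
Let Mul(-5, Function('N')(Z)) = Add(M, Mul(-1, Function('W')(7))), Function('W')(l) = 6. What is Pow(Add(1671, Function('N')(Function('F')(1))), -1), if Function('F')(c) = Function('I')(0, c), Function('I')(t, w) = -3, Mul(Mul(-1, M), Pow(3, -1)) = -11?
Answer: Rational(5, 8328) ≈ 0.00060038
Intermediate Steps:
M = 33 (M = Mul(-3, -11) = 33)
Function('F')(c) = -3
Function('N')(Z) = Rational(-27, 5) (Function('N')(Z) = Mul(Rational(-1, 5), Add(33, Mul(-1, 6))) = Mul(Rational(-1, 5), Add(33, -6)) = Mul(Rational(-1, 5), 27) = Rational(-27, 5))
Pow(Add(1671, Function('N')(Function('F')(1))), -1) = Pow(Add(1671, Rational(-27, 5)), -1) = Pow(Rational(8328, 5), -1) = Rational(5, 8328)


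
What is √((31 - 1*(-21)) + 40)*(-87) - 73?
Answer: -73 - 174*√23 ≈ -907.47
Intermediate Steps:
√((31 - 1*(-21)) + 40)*(-87) - 73 = √((31 + 21) + 40)*(-87) - 73 = √(52 + 40)*(-87) - 73 = √92*(-87) - 73 = (2*√23)*(-87) - 73 = -174*√23 - 73 = -73 - 174*√23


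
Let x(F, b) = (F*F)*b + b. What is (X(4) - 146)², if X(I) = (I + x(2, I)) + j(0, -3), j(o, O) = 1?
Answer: 14641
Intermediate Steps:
x(F, b) = b + b*F² (x(F, b) = F²*b + b = b*F² + b = b + b*F²)
X(I) = 1 + 6*I (X(I) = (I + I*(1 + 2²)) + 1 = (I + I*(1 + 4)) + 1 = (I + I*5) + 1 = (I + 5*I) + 1 = 6*I + 1 = 1 + 6*I)
(X(4) - 146)² = ((1 + 6*4) - 146)² = ((1 + 24) - 146)² = (25 - 146)² = (-121)² = 14641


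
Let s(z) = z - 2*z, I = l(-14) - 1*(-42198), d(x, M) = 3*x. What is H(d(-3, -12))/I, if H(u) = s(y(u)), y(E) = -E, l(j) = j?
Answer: -9/42184 ≈ -0.00021335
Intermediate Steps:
I = 42184 (I = -14 - 1*(-42198) = -14 + 42198 = 42184)
s(z) = -z
H(u) = u (H(u) = -(-1)*u = u)
H(d(-3, -12))/I = (3*(-3))/42184 = -9*1/42184 = -9/42184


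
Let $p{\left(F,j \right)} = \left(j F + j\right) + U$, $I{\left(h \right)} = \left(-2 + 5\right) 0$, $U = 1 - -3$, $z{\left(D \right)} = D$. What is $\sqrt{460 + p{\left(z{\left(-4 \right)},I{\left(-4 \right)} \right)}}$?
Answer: $4 \sqrt{29} \approx 21.541$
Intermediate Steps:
$U = 4$ ($U = 1 + 3 = 4$)
$I{\left(h \right)} = 0$ ($I{\left(h \right)} = 3 \cdot 0 = 0$)
$p{\left(F,j \right)} = 4 + j + F j$ ($p{\left(F,j \right)} = \left(j F + j\right) + 4 = \left(F j + j\right) + 4 = \left(j + F j\right) + 4 = 4 + j + F j$)
$\sqrt{460 + p{\left(z{\left(-4 \right)},I{\left(-4 \right)} \right)}} = \sqrt{460 + \left(4 + 0 - 0\right)} = \sqrt{460 + \left(4 + 0 + 0\right)} = \sqrt{460 + 4} = \sqrt{464} = 4 \sqrt{29}$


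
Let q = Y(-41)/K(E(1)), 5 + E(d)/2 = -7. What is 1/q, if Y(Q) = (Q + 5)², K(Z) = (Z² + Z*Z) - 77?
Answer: 1075/1296 ≈ 0.82948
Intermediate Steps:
E(d) = -24 (E(d) = -10 + 2*(-7) = -10 - 14 = -24)
K(Z) = -77 + 2*Z² (K(Z) = (Z² + Z²) - 77 = 2*Z² - 77 = -77 + 2*Z²)
Y(Q) = (5 + Q)²
q = 1296/1075 (q = (5 - 41)²/(-77 + 2*(-24)²) = (-36)²/(-77 + 2*576) = 1296/(-77 + 1152) = 1296/1075 ≈ 1.2056)
1/q = 1/(1296/1075) = 1075/1296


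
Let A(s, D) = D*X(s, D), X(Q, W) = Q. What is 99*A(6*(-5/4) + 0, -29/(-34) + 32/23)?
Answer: -2606175/1564 ≈ -1666.4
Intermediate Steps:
A(s, D) = D*s
99*A(6*(-5/4) + 0, -29/(-34) + 32/23) = 99*((-29/(-34) + 32/23)*(6*(-5/4) + 0)) = 99*((-29*(-1/34) + 32*(1/23))*(6*(-5*1/4) + 0)) = 99*((29/34 + 32/23)*(6*(-5/4) + 0)) = 99*(1755*(-15/2 + 0)/782) = 99*((1755/782)*(-15/2)) = 99*(-26325/1564) = -2606175/1564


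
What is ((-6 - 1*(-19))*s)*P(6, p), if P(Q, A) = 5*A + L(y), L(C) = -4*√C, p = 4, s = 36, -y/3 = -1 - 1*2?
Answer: 3744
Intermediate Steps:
y = 9 (y = -3*(-1 - 1*2) = -3*(-1 - 2) = -3*(-3) = 9)
P(Q, A) = -12 + 5*A (P(Q, A) = 5*A - 4*√9 = 5*A - 4*3 = 5*A - 12 = -12 + 5*A)
((-6 - 1*(-19))*s)*P(6, p) = ((-6 - 1*(-19))*36)*(-12 + 5*4) = ((-6 + 19)*36)*(-12 + 20) = (13*36)*8 = 468*8 = 3744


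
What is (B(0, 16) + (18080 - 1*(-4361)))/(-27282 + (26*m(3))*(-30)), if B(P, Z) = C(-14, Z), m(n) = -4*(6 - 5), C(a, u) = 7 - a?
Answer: -11231/12081 ≈ -0.92964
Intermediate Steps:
m(n) = -4 (m(n) = -4*1 = -4)
B(P, Z) = 21 (B(P, Z) = 7 - 1*(-14) = 7 + 14 = 21)
(B(0, 16) + (18080 - 1*(-4361)))/(-27282 + (26*m(3))*(-30)) = (21 + (18080 - 1*(-4361)))/(-27282 + (26*(-4))*(-30)) = (21 + (18080 + 4361))/(-27282 - 104*(-30)) = (21 + 22441)/(-27282 + 3120) = 22462/(-24162) = 22462*(-1/24162) = -11231/12081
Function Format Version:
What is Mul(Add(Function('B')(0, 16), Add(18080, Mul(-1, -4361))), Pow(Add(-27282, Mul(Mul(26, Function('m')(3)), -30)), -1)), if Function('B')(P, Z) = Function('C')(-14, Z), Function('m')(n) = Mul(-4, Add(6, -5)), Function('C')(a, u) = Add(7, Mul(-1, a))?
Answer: Rational(-11231, 12081) ≈ -0.92964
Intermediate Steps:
Function('m')(n) = -4 (Function('m')(n) = Mul(-4, 1) = -4)
Function('B')(P, Z) = 21 (Function('B')(P, Z) = Add(7, Mul(-1, -14)) = Add(7, 14) = 21)
Mul(Add(Function('B')(0, 16), Add(18080, Mul(-1, -4361))), Pow(Add(-27282, Mul(Mul(26, Function('m')(3)), -30)), -1)) = Mul(Add(21, Add(18080, Mul(-1, -4361))), Pow(Add(-27282, Mul(Mul(26, -4), -30)), -1)) = Mul(Add(21, Add(18080, 4361)), Pow(Add(-27282, Mul(-104, -30)), -1)) = Mul(Add(21, 22441), Pow(Add(-27282, 3120), -1)) = Mul(22462, Pow(-24162, -1)) = Mul(22462, Rational(-1, 24162)) = Rational(-11231, 12081)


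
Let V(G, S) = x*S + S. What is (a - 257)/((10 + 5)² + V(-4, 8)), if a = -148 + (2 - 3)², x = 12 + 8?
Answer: -404/393 ≈ -1.0280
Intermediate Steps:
x = 20
V(G, S) = 21*S (V(G, S) = 20*S + S = 21*S)
a = -147 (a = -148 + (-1)² = -148 + 1 = -147)
(a - 257)/((10 + 5)² + V(-4, 8)) = (-147 - 257)/((10 + 5)² + 21*8) = -404/(15² + 168) = -404/(225 + 168) = -404/393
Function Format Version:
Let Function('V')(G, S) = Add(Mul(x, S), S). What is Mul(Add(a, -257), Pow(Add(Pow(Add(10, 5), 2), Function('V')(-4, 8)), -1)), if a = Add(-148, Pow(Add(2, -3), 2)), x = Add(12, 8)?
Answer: Rational(-404, 393) ≈ -1.0280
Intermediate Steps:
x = 20
Function('V')(G, S) = Mul(21, S) (Function('V')(G, S) = Add(Mul(20, S), S) = Mul(21, S))
a = -147 (a = Add(-148, Pow(-1, 2)) = Add(-148, 1) = -147)
Mul(Add(a, -257), Pow(Add(Pow(Add(10, 5), 2), Function('V')(-4, 8)), -1)) = Mul(Add(-147, -257), Pow(Add(Pow(Add(10, 5), 2), Mul(21, 8)), -1)) = Mul(-404, Pow(Add(Pow(15, 2), 168), -1)) = Mul(-404, Pow(Add(225, 168), -1)) = Mul(-404, Pow(393, -1)) = Mul(-404, Rational(1, 393)) = Rational(-404, 393)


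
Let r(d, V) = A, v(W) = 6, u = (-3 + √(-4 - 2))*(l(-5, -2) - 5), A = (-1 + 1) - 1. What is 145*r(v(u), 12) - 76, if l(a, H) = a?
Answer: -221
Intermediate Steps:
A = -1 (A = 0 - 1 = -1)
u = 30 - 10*I*√6 (u = (-3 + √(-4 - 2))*(-5 - 5) = (-3 + √(-6))*(-10) = (-3 + I*√6)*(-10) = 30 - 10*I*√6 ≈ 30.0 - 24.495*I)
r(d, V) = -1
145*r(v(u), 12) - 76 = 145*(-1) - 76 = -145 - 76 = -221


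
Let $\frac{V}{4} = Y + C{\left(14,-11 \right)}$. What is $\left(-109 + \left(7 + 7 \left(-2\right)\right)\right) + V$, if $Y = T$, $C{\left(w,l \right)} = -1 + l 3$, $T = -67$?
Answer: $-520$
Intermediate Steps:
$C{\left(w,l \right)} = -1 + 3 l$
$Y = -67$
$V = -404$ ($V = 4 \left(-67 + \left(-1 + 3 \left(-11\right)\right)\right) = 4 \left(-67 - 34\right) = 4 \left(-101\right) = -404$)
$\left(-109 + \left(7 + 7 \left(-2\right)\right)\right) + V = \left(-109 + \left(7 + 7 \left(-2\right)\right)\right) - 404 = \left(-109 + \left(7 - 14\right)\right) - 404 = \left(-109 - 7\right) - 404 = -116 - 404 = -520$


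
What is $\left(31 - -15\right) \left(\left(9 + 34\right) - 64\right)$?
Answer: $-966$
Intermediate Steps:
$\left(31 - -15\right) \left(\left(9 + 34\right) - 64\right) = \left(31 + 15\right) \left(43 - 64\right) = 46 \left(-21\right) = -966$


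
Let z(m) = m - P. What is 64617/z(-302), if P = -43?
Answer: -9231/37 ≈ -249.49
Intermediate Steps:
z(m) = 43 + m (z(m) = m - 1*(-43) = m + 43 = 43 + m)
64617/z(-302) = 64617/(43 - 302) = 64617/(-259) = 64617*(-1/259) = -9231/37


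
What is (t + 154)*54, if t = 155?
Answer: 16686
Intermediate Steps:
(t + 154)*54 = (155 + 154)*54 = 309*54 = 16686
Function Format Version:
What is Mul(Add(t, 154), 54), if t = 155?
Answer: 16686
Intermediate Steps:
Mul(Add(t, 154), 54) = Mul(Add(155, 154), 54) = Mul(309, 54) = 16686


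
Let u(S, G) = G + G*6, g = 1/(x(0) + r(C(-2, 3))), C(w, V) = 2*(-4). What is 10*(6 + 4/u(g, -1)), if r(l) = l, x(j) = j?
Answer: 380/7 ≈ 54.286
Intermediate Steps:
C(w, V) = -8
g = -⅛ (g = 1/(0 - 8) = 1/(-8) = -⅛ ≈ -0.12500)
u(S, G) = 7*G (u(S, G) = G + 6*G = 7*G)
10*(6 + 4/u(g, -1)) = 10*(6 + 4/((7*(-1)))) = 10*(6 + 4/(-7)) = 10*(6 + 4*(-⅐)) = 10*(6 - 4/7) = 10*(38/7) = 380/7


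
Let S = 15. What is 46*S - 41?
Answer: 649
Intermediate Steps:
46*S - 41 = 46*15 - 41 = 690 - 41 = 649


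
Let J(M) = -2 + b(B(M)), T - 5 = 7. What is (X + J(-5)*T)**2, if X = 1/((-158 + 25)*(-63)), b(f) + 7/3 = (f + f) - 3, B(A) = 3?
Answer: 17972887969/70207641 ≈ 256.00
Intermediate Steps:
T = 12 (T = 5 + 7 = 12)
b(f) = -16/3 + 2*f (b(f) = -7/3 + ((f + f) - 3) = -7/3 + (2*f - 3) = -7/3 + (-3 + 2*f) = -16/3 + 2*f)
J(M) = -4/3 (J(M) = -2 + (-16/3 + 2*3) = -2 + (-16/3 + 6) = -2 + 2/3 = -4/3)
X = 1/8379 (X = -1/63/(-133) = -1/133*(-1/63) = 1/8379 ≈ 0.00011935)
(X + J(-5)*T)**2 = (1/8379 - 4/3*12)**2 = (1/8379 - 16)**2 = (-134063/8379)**2 = 17972887969/70207641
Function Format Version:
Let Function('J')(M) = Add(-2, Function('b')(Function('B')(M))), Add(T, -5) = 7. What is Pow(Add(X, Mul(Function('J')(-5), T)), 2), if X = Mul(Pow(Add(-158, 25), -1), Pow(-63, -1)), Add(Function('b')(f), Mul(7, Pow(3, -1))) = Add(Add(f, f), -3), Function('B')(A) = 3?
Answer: Rational(17972887969, 70207641) ≈ 256.00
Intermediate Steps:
T = 12 (T = Add(5, 7) = 12)
Function('b')(f) = Add(Rational(-16, 3), Mul(2, f)) (Function('b')(f) = Add(Rational(-7, 3), Add(Add(f, f), -3)) = Add(Rational(-7, 3), Add(Mul(2, f), -3)) = Add(Rational(-7, 3), Add(-3, Mul(2, f))) = Add(Rational(-16, 3), Mul(2, f)))
Function('J')(M) = Rational(-4, 3) (Function('J')(M) = Add(-2, Add(Rational(-16, 3), Mul(2, 3))) = Add(-2, Add(Rational(-16, 3), 6)) = Add(-2, Rational(2, 3)) = Rational(-4, 3))
X = Rational(1, 8379) (X = Mul(Pow(-133, -1), Rational(-1, 63)) = Mul(Rational(-1, 133), Rational(-1, 63)) = Rational(1, 8379) ≈ 0.00011935)
Pow(Add(X, Mul(Function('J')(-5), T)), 2) = Pow(Add(Rational(1, 8379), Mul(Rational(-4, 3), 12)), 2) = Pow(Add(Rational(1, 8379), -16), 2) = Pow(Rational(-134063, 8379), 2) = Rational(17972887969, 70207641)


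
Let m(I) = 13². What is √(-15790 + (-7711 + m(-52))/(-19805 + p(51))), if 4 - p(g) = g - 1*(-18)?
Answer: I*√1558502247865/9935 ≈ 125.66*I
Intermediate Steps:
m(I) = 169
p(g) = -14 - g (p(g) = 4 - (g - 1*(-18)) = 4 - (g + 18) = 4 - (18 + g) = 4 + (-18 - g) = -14 - g)
√(-15790 + (-7711 + m(-52))/(-19805 + p(51))) = √(-15790 + (-7711 + 169)/(-19805 + (-14 - 1*51))) = √(-15790 - 7542/(-19805 + (-14 - 51))) = √(-15790 - 7542/(-19805 - 65)) = √(-15790 - 7542/(-19870)) = √(-15790 - 7542*(-1/19870)) = √(-15790 + 3771/9935) = √(-156869879/9935) = I*√1558502247865/9935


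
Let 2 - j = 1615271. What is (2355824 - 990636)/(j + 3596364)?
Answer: 1365188/1981095 ≈ 0.68911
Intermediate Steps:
j = -1615269 (j = 2 - 1*1615271 = 2 - 1615271 = -1615269)
(2355824 - 990636)/(j + 3596364) = (2355824 - 990636)/(-1615269 + 3596364) = 1365188/1981095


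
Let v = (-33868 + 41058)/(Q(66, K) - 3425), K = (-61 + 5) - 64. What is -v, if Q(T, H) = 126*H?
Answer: 1438/3709 ≈ 0.38771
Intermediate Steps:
K = -120 (K = -56 - 64 = -120)
v = -1438/3709 (v = (-33868 + 41058)/(126*(-120) - 3425) = 7190/(-15120 - 3425) = 7190/(-18545) = 7190*(-1/18545) = -1438/3709 ≈ -0.38771)
-v = -1*(-1438/3709) = 1438/3709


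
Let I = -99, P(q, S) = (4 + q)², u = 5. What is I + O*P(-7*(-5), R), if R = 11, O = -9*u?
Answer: -68544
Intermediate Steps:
O = -45 (O = -9*5 = -45)
I + O*P(-7*(-5), R) = -99 - 45*(4 - 7*(-5))² = -99 - 45*(4 + 35)² = -99 - 45*39² = -99 - 45*1521 = -99 - 68445 = -68544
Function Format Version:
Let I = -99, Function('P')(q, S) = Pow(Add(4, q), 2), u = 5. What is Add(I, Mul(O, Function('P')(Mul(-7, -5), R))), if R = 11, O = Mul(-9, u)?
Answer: -68544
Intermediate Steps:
O = -45 (O = Mul(-9, 5) = -45)
Add(I, Mul(O, Function('P')(Mul(-7, -5), R))) = Add(-99, Mul(-45, Pow(Add(4, Mul(-7, -5)), 2))) = Add(-99, Mul(-45, Pow(Add(4, 35), 2))) = Add(-99, Mul(-45, Pow(39, 2))) = Add(-99, Mul(-45, 1521)) = Add(-99, -68445) = -68544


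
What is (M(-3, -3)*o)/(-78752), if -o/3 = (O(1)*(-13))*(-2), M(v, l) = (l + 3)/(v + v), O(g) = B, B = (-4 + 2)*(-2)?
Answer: 0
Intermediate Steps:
B = 4 (B = -2*(-2) = 4)
O(g) = 4
M(v, l) = (3 + l)/(2*v) (M(v, l) = (3 + l)/((2*v)) = (3 + l)*(1/(2*v)) = (3 + l)/(2*v))
o = -312 (o = -3*4*(-13)*(-2) = -(-156)*(-2) = -3*104 = -312)
(M(-3, -3)*o)/(-78752) = (((1/2)*(3 - 3)/(-3))*(-312))/(-78752) = (((1/2)*(-1/3)*0)*(-312))*(-1/78752) = (0*(-312))*(-1/78752) = 0*(-1/78752) = 0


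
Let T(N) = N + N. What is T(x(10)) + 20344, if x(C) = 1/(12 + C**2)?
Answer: 1139265/56 ≈ 20344.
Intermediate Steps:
T(N) = 2*N
T(x(10)) + 20344 = 2/(12 + 10**2) + 20344 = 2/(12 + 100) + 20344 = 2/112 + 20344 = 2*(1/112) + 20344 = 1/56 + 20344 = 1139265/56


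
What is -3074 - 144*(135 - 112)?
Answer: -6386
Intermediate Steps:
-3074 - 144*(135 - 112) = -3074 - 144*23 = -3074 - 3312 = -6386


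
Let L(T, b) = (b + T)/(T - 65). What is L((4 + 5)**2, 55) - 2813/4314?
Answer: 16928/2157 ≈ 7.8479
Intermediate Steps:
L(T, b) = (T + b)/(-65 + T)
L((4 + 5)**2, 55) - 2813/4314 = ((4 + 5)**2 + 55)/(-65 + (4 + 5)**2) - 2813/4314 = (9**2 + 55)/(-65 + 9**2) - 2813*1/4314 = (81 + 55)/(-65 + 81) - 2813/4314 = 136/16 - 2813/4314 = (1/16)*136 - 2813/4314 = 17/2 - 2813/4314 = 16928/2157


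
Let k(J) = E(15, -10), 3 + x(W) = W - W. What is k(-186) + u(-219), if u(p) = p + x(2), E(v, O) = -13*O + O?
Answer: -102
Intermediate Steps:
x(W) = -3 (x(W) = -3 + (W - W) = -3 + 0 = -3)
E(v, O) = -12*O
u(p) = -3 + p (u(p) = p - 3 = -3 + p)
k(J) = 120 (k(J) = -12*(-10) = 120)
k(-186) + u(-219) = 120 + (-3 - 219) = 120 - 222 = -102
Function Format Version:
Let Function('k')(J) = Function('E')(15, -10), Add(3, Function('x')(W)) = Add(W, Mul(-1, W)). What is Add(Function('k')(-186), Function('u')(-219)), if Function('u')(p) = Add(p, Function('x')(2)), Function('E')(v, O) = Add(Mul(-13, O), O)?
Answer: -102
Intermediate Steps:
Function('x')(W) = -3 (Function('x')(W) = Add(-3, Add(W, Mul(-1, W))) = Add(-3, 0) = -3)
Function('E')(v, O) = Mul(-12, O)
Function('u')(p) = Add(-3, p) (Function('u')(p) = Add(p, -3) = Add(-3, p))
Function('k')(J) = 120 (Function('k')(J) = Mul(-12, -10) = 120)
Add(Function('k')(-186), Function('u')(-219)) = Add(120, Add(-3, -219)) = Add(120, -222) = -102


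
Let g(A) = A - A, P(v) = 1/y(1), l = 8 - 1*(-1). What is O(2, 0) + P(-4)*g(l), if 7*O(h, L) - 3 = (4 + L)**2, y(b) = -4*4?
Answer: 19/7 ≈ 2.7143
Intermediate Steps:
y(b) = -16
l = 9 (l = 8 + 1 = 9)
O(h, L) = 3/7 + (4 + L)**2/7
P(v) = -1/16 (P(v) = 1/(-16) = -1/16)
g(A) = 0
O(2, 0) + P(-4)*g(l) = (3/7 + (4 + 0)**2/7) - 1/16*0 = (3/7 + (1/7)*4**2) + 0 = (3/7 + (1/7)*16) + 0 = (3/7 + 16/7) + 0 = 19/7 + 0 = 19/7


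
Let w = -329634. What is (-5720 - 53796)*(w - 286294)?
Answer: 36657570848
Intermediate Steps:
(-5720 - 53796)*(w - 286294) = (-5720 - 53796)*(-329634 - 286294) = -59516*(-615928) = 36657570848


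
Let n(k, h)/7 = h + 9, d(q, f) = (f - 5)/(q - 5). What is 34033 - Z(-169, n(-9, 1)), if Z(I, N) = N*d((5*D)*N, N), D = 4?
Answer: 9494297/279 ≈ 34030.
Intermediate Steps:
d(q, f) = (-5 + f)/(-5 + q)
n(k, h) = 63 + 7*h (n(k, h) = 7*(h + 9) = 7*(9 + h) = 63 + 7*h)
Z(I, N) = N*(-5 + N)/(-5 + 20*N) (Z(I, N) = N*((-5 + N)/(-5 + (5*4)*N)) = N*((-5 + N)/(-5 + 20*N)) = N*(-5 + N)/(-5 + 20*N))
34033 - Z(-169, n(-9, 1)) = 34033 - (63 + 7*1)*(-5 + (63 + 7*1))/(5*(-1 + 4*(63 + 7*1))) = 34033 - (63 + 7)*(-5 + (63 + 7))/(5*(-1 + 4*(63 + 7))) = 34033 - 70*(-5 + 70)/(5*(-1 + 4*70)) = 34033 - 70*65/(5*(-1 + 280)) = 34033 - 70*65/(5*279) = 34033 - 1*910/279 = 34033 - 910/279 = 9494297/279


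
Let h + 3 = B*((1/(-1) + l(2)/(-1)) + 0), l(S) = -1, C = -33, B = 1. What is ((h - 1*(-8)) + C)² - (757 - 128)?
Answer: 155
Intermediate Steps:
h = -3 (h = -3 + 1*((1/(-1) - 1/(-1)) + 0) = -3 + 1*((1*(-1) - 1*(-1)) + 0) = -3 + 1*((-1 + 1) + 0) = -3 + 1*(0 + 0) = -3 + 1*0 = -3 + 0 = -3)
((h - 1*(-8)) + C)² - (757 - 128) = ((-3 - 1*(-8)) - 33)² - (757 - 128) = ((-3 + 8) - 33)² - 1*629 = (5 - 33)² - 629 = (-28)² - 629 = 784 - 629 = 155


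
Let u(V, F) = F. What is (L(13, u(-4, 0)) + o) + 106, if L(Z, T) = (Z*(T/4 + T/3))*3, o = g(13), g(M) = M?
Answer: 119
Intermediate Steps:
o = 13
L(Z, T) = 7*T*Z/4 (L(Z, T) = (Z*(T*(¼) + T*(⅓)))*3 = (Z*(T/4 + T/3))*3 = (Z*(7*T/12))*3 = (7*T*Z/12)*3 = 7*T*Z/4)
(L(13, u(-4, 0)) + o) + 106 = ((7/4)*0*13 + 13) + 106 = (0 + 13) + 106 = 13 + 106 = 119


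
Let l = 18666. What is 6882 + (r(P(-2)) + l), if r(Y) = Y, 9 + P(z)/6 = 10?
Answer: 25554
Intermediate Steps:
P(z) = 6 (P(z) = -54 + 6*10 = -54 + 60 = 6)
6882 + (r(P(-2)) + l) = 6882 + (6 + 18666) = 6882 + 18672 = 25554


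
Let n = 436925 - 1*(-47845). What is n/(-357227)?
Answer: -37290/27479 ≈ -1.3570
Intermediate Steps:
n = 484770 (n = 436925 + 47845 = 484770)
n/(-357227) = 484770/(-357227) = 484770*(-1/357227) = -37290/27479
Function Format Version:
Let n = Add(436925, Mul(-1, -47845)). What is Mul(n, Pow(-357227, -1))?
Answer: Rational(-37290, 27479) ≈ -1.3570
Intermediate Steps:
n = 484770 (n = Add(436925, 47845) = 484770)
Mul(n, Pow(-357227, -1)) = Mul(484770, Pow(-357227, -1)) = Mul(484770, Rational(-1, 357227)) = Rational(-37290, 27479)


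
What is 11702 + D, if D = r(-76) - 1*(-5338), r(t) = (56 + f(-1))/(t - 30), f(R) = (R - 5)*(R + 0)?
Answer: 903089/53 ≈ 17039.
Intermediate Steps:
f(R) = R*(-5 + R) (f(R) = (-5 + R)*R = R*(-5 + R))
r(t) = 62/(-30 + t) (r(t) = (56 - (-5 - 1))/(t - 30) = (56 - 1*(-6))/(-30 + t) = (56 + 6)/(-30 + t) = 62/(-30 + t))
D = 282883/53 (D = 62/(-30 - 76) - 1*(-5338) = 62/(-106) + 5338 = 62*(-1/106) + 5338 = -31/53 + 5338 = 282883/53 ≈ 5337.4)
11702 + D = 11702 + 282883/53 = 903089/53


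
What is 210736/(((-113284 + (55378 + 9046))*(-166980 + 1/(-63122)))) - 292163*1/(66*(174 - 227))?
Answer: 37615256582633580349/450358624586217270 ≈ 83.523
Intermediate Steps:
210736/(((-113284 + (55378 + 9046))*(-166980 + 1/(-63122)))) - 292163*1/(66*(174 - 227)) = 210736/(((-113284 + 64424)*(-166980 - 1/63122))) - 292163/(66*(-53)) = 210736/((-48860*(-10540111561/63122))) - 292163/(-3498) = 210736/(257494925435230/31561) - 292163*(-1/3498) = 210736*(31561/257494925435230) + 292163/3498 = 3325519448/128747462717615 + 292163/3498 = 37615256582633580349/450358624586217270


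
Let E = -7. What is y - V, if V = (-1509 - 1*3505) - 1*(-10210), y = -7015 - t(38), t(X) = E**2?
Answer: -12260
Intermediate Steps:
t(X) = 49 (t(X) = (-7)**2 = 49)
y = -7064 (y = -7015 - 1*49 = -7015 - 49 = -7064)
V = 5196 (V = (-1509 - 3505) + 10210 = -5014 + 10210 = 5196)
y - V = -7064 - 1*5196 = -7064 - 5196 = -12260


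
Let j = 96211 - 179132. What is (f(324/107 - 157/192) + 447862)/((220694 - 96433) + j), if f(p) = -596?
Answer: 223633/20670 ≈ 10.819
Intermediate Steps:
j = -82921
(f(324/107 - 157/192) + 447862)/((220694 - 96433) + j) = (-596 + 447862)/((220694 - 96433) - 82921) = 447266/(124261 - 82921) = 447266/41340 = 447266*(1/41340) = 223633/20670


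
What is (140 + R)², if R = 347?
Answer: 237169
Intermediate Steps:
(140 + R)² = (140 + 347)² = 487² = 237169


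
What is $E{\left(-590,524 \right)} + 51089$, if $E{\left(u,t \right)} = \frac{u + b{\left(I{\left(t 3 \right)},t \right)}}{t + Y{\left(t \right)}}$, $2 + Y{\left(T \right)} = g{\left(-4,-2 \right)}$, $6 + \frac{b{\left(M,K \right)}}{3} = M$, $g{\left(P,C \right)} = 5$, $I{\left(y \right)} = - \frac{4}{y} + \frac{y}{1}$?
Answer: $\frac{3527569440}{69037} \approx 51097.0$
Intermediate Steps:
$I{\left(y \right)} = y - \frac{4}{y}$ ($I{\left(y \right)} = - \frac{4}{y} + y 1 = - \frac{4}{y} + y = y - \frac{4}{y}$)
$b{\left(M,K \right)} = -18 + 3 M$
$Y{\left(T \right)} = 3$ ($Y{\left(T \right)} = -2 + 5 = 3$)
$E{\left(u,t \right)} = \frac{-18 + u - \frac{4}{t} + 9 t}{3 + t}$ ($E{\left(u,t \right)} = \frac{u + \left(-18 + 3 \left(t 3 - \frac{4}{t 3}\right)\right)}{t + 3} = \frac{u + \left(-18 + 3 \left(3 t - \frac{4}{3 t}\right)\right)}{3 + t} = \frac{u - \left(18 - 9 t + \frac{4}{t}\right)}{3 + t} = \frac{-18 + u - \frac{4}{t} + 9 t}{3 + t}$)
$E{\left(-590,524 \right)} + 51089 = \frac{-4 - 9432 + 9 \cdot 524^{2} + 524 \left(-590\right)}{524 \left(3 + 524\right)} + 51089 = \frac{-4 - 9432 + 9 \cdot 274576 - 309160}{524 \cdot 527} + 51089 = \frac{1}{524} \cdot \frac{1}{527} \left(-4 - 9432 + 2471184 - 309160\right) + 51089 = \frac{1}{524} \cdot \frac{1}{527} \cdot 2152588 + 51089 = \frac{538147}{69037} + 51089 = \frac{3527569440}{69037}$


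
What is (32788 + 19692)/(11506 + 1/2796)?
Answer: 146734080/32170777 ≈ 4.5611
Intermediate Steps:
(32788 + 19692)/(11506 + 1/2796) = 52480/(11506 + 1/2796) = 52480/(32170777/2796) = 52480*(2796/32170777) = 146734080/32170777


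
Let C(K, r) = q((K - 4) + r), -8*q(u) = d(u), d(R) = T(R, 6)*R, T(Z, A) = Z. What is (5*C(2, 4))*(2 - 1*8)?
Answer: 15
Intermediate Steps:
d(R) = R² (d(R) = R*R = R²)
q(u) = -u²/8
C(K, r) = -(-4 + K + r)²/8 (C(K, r) = -((K - 4) + r)²/8 = -((-4 + K) + r)²/8 = -(-4 + K + r)²/8)
(5*C(2, 4))*(2 - 1*8) = (5*(-(-4 + 2 + 4)²/8))*(2 - 1*8) = (5*(-⅛*2²))*(2 - 8) = (5*(-⅛*4))*(-6) = (5*(-½))*(-6) = -5/2*(-6) = 15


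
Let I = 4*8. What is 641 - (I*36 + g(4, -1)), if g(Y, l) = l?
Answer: -510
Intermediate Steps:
I = 32
641 - (I*36 + g(4, -1)) = 641 - (32*36 - 1) = 641 - (1152 - 1) = 641 - 1*1151 = 641 - 1151 = -510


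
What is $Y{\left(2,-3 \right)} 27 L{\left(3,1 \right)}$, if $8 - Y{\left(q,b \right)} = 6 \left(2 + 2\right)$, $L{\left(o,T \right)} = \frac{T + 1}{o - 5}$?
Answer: $432$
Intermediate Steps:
$L{\left(o,T \right)} = \frac{1 + T}{-5 + o}$
$Y{\left(q,b \right)} = -16$ ($Y{\left(q,b \right)} = 8 - 6 \left(2 + 2\right) = 8 - 6 \cdot 4 = 8 - 24 = -16$)
$Y{\left(2,-3 \right)} 27 L{\left(3,1 \right)} = \left(-16\right) 27 \frac{1 + 1}{-5 + 3} = - 432 \frac{1}{-2} \cdot 2 = - 432 \left(\left(- \frac{1}{2}\right) 2\right) = \left(-432\right) \left(-1\right) = 432$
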